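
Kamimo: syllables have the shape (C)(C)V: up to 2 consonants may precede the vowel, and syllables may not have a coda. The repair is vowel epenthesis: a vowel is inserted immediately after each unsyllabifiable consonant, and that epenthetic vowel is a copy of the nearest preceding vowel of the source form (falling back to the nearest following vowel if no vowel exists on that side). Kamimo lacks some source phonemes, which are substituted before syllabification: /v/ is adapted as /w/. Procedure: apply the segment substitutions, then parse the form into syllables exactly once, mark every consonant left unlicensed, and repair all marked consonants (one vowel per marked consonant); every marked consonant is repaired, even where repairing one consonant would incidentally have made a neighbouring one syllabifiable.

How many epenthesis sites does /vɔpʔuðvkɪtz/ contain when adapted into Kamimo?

3

After substitution the input is /wɔpʔuðwkɪtz/.
The unsyllabifiable consonants are /ð/, /t/, /z/; each receives one epenthetic vowel.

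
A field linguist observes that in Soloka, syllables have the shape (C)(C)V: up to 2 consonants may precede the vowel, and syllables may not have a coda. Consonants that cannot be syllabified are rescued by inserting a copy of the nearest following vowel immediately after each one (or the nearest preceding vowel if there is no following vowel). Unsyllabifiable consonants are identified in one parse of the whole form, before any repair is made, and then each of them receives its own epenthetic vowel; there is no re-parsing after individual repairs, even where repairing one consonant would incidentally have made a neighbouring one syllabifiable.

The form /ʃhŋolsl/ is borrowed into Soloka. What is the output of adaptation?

ʃohŋolosolo

The consonants /ʃ/, /l/, /s/, /l/ cannot be parsed into a legal (C)(C)V syllable (no codas are permitted; onsets may contain at most 2 consonants).
Inserting the epenthetic vowel yields /ʃ/ → /ʃo/, /l/ → /lo/, /s/ → /so/, /l/ → /lo/.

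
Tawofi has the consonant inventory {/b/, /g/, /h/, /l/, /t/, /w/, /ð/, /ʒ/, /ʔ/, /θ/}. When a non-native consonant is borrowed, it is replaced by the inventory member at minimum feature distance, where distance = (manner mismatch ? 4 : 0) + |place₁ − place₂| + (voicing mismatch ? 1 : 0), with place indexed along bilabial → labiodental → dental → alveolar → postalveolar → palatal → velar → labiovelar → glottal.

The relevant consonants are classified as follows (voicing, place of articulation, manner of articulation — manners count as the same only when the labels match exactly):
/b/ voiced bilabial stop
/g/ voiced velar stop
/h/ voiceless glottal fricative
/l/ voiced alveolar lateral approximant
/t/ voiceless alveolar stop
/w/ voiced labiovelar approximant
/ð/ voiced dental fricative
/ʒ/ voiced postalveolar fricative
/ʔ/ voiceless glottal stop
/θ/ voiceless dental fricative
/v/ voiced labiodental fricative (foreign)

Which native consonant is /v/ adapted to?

/ð/ is closest: same manner (fricative), place distance 1 (labiodental→dental), same voicing; total 1. Next closest is /θ/ at distance 2.

ð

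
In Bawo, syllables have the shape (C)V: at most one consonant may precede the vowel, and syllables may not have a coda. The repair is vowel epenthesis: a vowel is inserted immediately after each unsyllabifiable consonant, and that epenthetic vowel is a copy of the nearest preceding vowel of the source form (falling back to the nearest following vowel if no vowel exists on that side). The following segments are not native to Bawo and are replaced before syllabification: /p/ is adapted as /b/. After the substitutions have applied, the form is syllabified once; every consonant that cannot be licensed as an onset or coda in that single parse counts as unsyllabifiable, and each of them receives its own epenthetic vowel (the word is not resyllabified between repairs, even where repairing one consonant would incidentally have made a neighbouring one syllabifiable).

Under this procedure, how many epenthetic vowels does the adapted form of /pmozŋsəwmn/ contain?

After substitution the input is /bmozŋsəwmn/.
The unsyllabifiable consonants are /b/, /z/, /ŋ/, /w/, /m/, /n/; each receives one epenthetic vowel.

6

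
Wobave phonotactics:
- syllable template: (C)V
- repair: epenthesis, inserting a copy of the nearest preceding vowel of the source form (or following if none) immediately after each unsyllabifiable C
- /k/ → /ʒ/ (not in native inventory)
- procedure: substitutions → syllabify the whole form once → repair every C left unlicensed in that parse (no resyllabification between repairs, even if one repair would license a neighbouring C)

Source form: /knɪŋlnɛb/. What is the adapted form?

ʒɪnɪŋɪlɪnɛbɛ

Substitution: /k/ → /ʒ/, giving /ʒnɪŋlnɛb/.
Under (C)V, the unsyllabifiable consonants are /ʒ/, /ŋ/, /l/, /b/ (no codas are permitted; onsets are limited to one consonant).
Inserting the epenthetic vowel yields /ʒ/ → /ʒɪ/, /ŋ/ → /ŋɪ/, /l/ → /lɪ/, /b/ → /bɛ/.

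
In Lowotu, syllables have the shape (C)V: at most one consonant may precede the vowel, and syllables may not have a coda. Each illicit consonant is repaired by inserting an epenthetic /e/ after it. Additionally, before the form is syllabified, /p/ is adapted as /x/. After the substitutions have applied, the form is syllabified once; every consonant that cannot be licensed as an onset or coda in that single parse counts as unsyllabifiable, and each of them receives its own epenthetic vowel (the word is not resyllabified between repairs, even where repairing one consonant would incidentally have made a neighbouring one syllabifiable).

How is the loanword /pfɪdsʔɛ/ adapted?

xefɪdeseʔɛ

Substitution: /p/ → /x/, giving /xfɪdsʔɛ/.
Under (C)V, the unsyllabifiable consonants are /x/, /d/, /s/ (no codas are permitted; onsets are limited to one consonant).
Each unlicensed consonant becomes the onset of a new syllable: /x/ → /xe/, /d/ → /de/, /s/ → /se/.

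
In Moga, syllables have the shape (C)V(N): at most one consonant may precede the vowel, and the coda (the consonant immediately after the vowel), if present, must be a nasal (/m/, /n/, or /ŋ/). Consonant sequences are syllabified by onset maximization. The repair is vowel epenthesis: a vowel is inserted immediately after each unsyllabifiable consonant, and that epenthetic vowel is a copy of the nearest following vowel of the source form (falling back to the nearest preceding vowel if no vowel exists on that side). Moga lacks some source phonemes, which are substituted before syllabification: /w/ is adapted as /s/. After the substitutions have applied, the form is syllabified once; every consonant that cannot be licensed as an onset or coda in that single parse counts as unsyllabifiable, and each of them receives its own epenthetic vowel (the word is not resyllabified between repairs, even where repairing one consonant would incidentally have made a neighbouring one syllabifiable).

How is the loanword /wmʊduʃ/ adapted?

Substitution: /w/ → /s/, giving /smʊduʃ/.
Syllabifying with onset maximization leaves /s/, /ʃ/ stranded (only a nasal (/m/, /n/, or /ŋ/) is licensed in coda position; onsets are limited to one consonant).
Inserting the epenthetic vowel yields /s/ → /sʊ/, /ʃ/ → /ʃu/.

sʊmʊduʃu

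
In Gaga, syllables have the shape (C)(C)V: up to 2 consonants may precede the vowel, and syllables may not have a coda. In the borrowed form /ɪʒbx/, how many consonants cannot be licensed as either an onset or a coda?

3

Syllabifying with onset maximization leaves /ʒ/, /b/, /x/ stranded (no codas are permitted; onsets may contain at most 2 consonants).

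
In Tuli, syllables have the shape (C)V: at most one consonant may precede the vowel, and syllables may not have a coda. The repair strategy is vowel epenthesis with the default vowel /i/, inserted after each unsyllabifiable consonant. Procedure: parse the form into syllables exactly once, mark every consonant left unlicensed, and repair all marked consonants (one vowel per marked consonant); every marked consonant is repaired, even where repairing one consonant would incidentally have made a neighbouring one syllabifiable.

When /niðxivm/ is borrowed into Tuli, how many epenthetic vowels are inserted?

3

The unsyllabifiable consonants are /ð/, /v/, /m/; each receives one epenthetic vowel.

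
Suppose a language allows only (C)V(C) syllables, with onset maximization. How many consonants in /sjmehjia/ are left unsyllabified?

The consonants /s/, /j/ cannot be parsed into a legal (C)V(C) syllable (at most one coda consonant is licensed; onsets are limited to one consonant).

2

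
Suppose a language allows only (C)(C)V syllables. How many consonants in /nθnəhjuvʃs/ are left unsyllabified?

The consonants /n/, /v/, /ʃ/, /s/ cannot be parsed into a legal (C)(C)V syllable (no codas are permitted; onsets may contain at most 2 consonants).

4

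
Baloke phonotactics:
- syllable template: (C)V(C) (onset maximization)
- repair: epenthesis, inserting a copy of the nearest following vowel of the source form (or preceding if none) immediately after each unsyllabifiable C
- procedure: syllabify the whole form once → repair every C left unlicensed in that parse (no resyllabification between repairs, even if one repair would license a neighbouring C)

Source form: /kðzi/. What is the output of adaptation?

kiðizi

The consonants /k/, /ð/ cannot be parsed into a legal (C)V(C) syllable (at most one coda consonant is licensed; onsets are limited to one consonant).
Each unlicensed consonant becomes the onset of a new syllable: /k/ → /ki/, /ð/ → /ði/.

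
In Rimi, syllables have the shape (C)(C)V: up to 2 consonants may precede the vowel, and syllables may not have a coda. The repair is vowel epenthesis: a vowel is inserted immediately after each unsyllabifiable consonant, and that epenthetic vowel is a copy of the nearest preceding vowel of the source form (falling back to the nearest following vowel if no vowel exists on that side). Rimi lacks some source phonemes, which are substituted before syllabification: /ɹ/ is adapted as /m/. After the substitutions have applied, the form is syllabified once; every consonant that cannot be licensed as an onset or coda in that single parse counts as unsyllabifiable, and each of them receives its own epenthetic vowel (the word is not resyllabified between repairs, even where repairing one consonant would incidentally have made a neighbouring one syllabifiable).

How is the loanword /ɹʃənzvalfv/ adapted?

Substitution: /ɹ/ → /m/, giving /mʃənzvalfv/.
The consonants /n/, /l/, /f/, /v/ cannot be parsed into a legal (C)(C)V syllable (no codas are permitted; onsets may contain at most 2 consonants).
Each unlicensed consonant becomes the onset of a new syllable: /n/ → /nə/, /l/ → /la/, /f/ → /fa/, /v/ → /va/.

mʃənəzvalafava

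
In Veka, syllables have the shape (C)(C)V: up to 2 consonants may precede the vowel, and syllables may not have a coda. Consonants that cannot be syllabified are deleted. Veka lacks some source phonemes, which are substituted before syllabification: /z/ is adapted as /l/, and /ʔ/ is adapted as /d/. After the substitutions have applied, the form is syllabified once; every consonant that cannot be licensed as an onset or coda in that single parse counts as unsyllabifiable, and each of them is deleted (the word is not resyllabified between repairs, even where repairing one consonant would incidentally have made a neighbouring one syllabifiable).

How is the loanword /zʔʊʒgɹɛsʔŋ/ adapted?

ldʊgɹɛ

Substitution: /z/ → /l/, /ʔ/ → /d/, giving /ldʊʒgɹɛsdŋ/.
Under (C)(C)V, the unsyllabifiable consonants are /ʒ/, /s/, /d/, /ŋ/ (no codas are permitted; onsets may contain at most 2 consonants).
Deleting the stranded consonants removes /ʒ/, /s/, /d/, /ŋ/.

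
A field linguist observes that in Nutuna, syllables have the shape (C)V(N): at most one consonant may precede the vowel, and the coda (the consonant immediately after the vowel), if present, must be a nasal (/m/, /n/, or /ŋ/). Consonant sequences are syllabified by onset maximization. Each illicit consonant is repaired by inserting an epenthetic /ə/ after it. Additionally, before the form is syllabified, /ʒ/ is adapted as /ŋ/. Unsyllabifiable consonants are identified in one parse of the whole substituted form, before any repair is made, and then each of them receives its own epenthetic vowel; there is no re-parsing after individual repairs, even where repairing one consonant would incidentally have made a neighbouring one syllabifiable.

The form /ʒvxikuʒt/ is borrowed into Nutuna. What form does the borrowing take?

ŋəvəxikuŋtə

Substitution: /ʒ/ → /ŋ/, giving /ŋvxikuŋt/.
The consonants /ŋ/, /v/, /t/ cannot be parsed into a legal (C)V(N) syllable (only a nasal (/m/, /n/, or /ŋ/) is licensed in coda position; onsets are limited to one consonant).
Each unlicensed consonant becomes the onset of a new syllable: /ŋ/ → /ŋə/, /v/ → /və/, /t/ → /tə/.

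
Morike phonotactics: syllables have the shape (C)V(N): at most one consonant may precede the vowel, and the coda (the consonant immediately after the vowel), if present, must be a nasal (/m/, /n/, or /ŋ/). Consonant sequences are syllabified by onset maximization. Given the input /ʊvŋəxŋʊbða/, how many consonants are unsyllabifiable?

Syllabifying with onset maximization leaves /v/, /x/, /b/ stranded (only a nasal (/m/, /n/, or /ŋ/) is licensed in coda position; onsets are limited to one consonant).

3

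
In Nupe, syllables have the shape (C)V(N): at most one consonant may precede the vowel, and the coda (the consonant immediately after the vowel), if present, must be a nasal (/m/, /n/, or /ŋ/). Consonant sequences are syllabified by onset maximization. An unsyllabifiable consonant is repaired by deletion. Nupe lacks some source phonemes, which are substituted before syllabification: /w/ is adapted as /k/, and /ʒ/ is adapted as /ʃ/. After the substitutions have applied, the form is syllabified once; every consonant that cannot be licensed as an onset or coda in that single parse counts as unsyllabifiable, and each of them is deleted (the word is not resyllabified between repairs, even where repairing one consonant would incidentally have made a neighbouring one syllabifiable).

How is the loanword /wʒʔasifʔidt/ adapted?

Substitution: /w/ → /k/, /ʒ/ → /ʃ/, giving /kʃʔasifʔidt/.
Syllabifying with onset maximization leaves /k/, /ʃ/, /f/, /d/, /t/ stranded (only a nasal (/m/, /n/, or /ŋ/) is licensed in coda position; onsets are limited to one consonant).
Each unlicensed consonant is deleted: /k/, /ʃ/, /f/, /d/, /t/.

ʔasiʔi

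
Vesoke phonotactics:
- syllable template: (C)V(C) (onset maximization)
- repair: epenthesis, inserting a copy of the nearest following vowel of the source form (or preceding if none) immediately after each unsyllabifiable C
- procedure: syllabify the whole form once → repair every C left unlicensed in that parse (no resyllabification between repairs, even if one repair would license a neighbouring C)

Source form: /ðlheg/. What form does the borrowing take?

Under (C)V(C), the unsyllabifiable consonants are /ð/, /l/ (at most one coda consonant is licensed; onsets are limited to one consonant).
Inserting the epenthetic vowel yields /ð/ → /ðe/, /l/ → /le/.

ðeleheg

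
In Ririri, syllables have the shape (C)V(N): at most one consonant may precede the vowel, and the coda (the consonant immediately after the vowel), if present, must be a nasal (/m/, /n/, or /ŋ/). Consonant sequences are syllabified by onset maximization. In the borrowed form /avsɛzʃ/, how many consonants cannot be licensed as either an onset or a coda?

Syllabifying with onset maximization leaves /v/, /z/, /ʃ/ stranded (only a nasal (/m/, /n/, or /ŋ/) is licensed in coda position; onsets are limited to one consonant).

3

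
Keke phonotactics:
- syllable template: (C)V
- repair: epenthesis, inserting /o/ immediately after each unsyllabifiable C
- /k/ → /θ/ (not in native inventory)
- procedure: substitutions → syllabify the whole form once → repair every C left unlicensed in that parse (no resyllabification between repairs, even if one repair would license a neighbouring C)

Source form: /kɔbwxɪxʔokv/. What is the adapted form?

θɔbowoxɪxoʔoθovo

Substitution: /k/ → /θ/, giving /θɔbwxɪxʔoθv/.
Under (C)V, the unsyllabifiable consonants are /b/, /w/, /x/, /θ/, /v/ (no codas are permitted; onsets are limited to one consonant).
Each unlicensed consonant becomes the onset of a new syllable: /b/ → /bo/, /w/ → /wo/, /x/ → /xo/, /θ/ → /θo/, /v/ → /vo/.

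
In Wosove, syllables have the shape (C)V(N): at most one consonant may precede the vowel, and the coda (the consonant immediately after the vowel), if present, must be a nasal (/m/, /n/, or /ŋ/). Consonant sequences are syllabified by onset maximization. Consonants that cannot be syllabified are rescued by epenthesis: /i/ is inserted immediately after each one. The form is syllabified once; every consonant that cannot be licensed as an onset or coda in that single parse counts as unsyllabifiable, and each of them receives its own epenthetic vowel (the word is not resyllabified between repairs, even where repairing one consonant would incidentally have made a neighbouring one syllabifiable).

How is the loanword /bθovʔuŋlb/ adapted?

biθoviʔuŋlibi

Under (C)V(N), the unsyllabifiable consonants are /b/, /v/, /l/, /b/ (only a nasal (/m/, /n/, or /ŋ/) is licensed in coda position; onsets are limited to one consonant).
Inserting the epenthetic vowel yields /b/ → /bi/, /v/ → /vi/, /l/ → /li/, /b/ → /bi/.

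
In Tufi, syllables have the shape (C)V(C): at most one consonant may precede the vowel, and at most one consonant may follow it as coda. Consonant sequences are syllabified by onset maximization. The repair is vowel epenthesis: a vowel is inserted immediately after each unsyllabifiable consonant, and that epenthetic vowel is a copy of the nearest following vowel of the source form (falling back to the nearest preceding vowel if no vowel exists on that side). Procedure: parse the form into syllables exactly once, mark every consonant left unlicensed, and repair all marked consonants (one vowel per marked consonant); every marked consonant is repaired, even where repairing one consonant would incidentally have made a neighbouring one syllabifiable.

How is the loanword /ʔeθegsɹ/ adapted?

ʔeθegseɹe

Under (C)V(C), the unsyllabifiable consonants are /s/, /ɹ/ (at most one coda consonant is licensed; onsets are limited to one consonant).
Epenthesis after each stranded consonant: /s/ → /se/, /ɹ/ → /ɹe/.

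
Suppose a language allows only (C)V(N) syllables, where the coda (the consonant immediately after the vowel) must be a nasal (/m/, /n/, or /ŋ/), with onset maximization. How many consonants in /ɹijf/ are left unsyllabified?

2

Under (C)V(N), the unsyllabifiable consonants are /j/, /f/ (only a nasal (/m/, /n/, or /ŋ/) is licensed in coda position; onsets are limited to one consonant).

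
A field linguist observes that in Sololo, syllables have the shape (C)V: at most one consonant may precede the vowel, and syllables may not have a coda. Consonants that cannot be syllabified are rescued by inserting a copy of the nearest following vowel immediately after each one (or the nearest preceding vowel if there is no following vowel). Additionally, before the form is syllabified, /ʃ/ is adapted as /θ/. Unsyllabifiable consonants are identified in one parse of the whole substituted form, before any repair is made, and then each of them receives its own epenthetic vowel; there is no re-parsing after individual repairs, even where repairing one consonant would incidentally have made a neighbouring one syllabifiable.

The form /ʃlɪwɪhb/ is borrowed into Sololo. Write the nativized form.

θɪlɪwɪhɪbɪ

Substitution: /ʃ/ → /θ/, giving /θlɪwɪhb/.
The consonants /θ/, /h/, /b/ cannot be parsed into a legal (C)V syllable (no codas are permitted; onsets are limited to one consonant).
Epenthesis after each stranded consonant: /θ/ → /θɪ/, /h/ → /hɪ/, /b/ → /bɪ/.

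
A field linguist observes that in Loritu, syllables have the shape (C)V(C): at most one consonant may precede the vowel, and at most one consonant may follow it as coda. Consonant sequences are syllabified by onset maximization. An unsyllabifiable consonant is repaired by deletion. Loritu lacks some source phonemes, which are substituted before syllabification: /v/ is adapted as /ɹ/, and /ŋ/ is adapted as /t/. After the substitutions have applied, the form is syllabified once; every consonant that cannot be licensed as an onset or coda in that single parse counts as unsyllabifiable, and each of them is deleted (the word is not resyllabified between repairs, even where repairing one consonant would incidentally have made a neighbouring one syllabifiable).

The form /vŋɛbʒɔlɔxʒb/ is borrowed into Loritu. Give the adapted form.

Substitution: /v/ → /ɹ/, /ŋ/ → /t/, giving /ɹtɛbʒɔlɔxʒb/.
Under (C)V(C), the unsyllabifiable consonants are /ɹ/, /ʒ/, /b/ (at most one coda consonant is licensed; onsets are limited to one consonant).
Deleting the stranded consonants removes /ɹ/, /ʒ/, /b/.

tɛbʒɔlɔx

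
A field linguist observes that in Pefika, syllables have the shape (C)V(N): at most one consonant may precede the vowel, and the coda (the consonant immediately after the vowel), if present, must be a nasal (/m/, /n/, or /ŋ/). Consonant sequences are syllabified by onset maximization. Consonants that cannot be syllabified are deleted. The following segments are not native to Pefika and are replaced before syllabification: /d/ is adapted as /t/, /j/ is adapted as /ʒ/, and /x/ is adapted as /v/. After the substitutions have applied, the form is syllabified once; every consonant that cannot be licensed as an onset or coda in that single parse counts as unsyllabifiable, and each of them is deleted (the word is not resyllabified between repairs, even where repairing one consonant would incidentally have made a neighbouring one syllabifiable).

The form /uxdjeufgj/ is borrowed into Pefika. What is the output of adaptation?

Substitution: /x/ → /v/, /d/ → /t/, /j/ → /ʒ/, giving /uvtʒeufgʒ/.
The consonants /v/, /t/, /f/, /g/, /ʒ/ cannot be parsed into a legal (C)V(N) syllable (only a nasal (/m/, /n/, or /ŋ/) is licensed in coda position; onsets are limited to one consonant).
Deleting the stranded consonants removes /v/, /t/, /f/, /g/, /ʒ/.

uʒeu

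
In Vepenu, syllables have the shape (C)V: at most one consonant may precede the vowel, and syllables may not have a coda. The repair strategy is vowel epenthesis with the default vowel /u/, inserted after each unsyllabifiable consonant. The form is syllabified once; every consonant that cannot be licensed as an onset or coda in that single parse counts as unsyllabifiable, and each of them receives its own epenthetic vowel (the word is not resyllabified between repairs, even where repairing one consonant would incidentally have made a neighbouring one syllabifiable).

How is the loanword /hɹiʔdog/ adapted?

huɹiʔudogu

The consonants /h/, /ʔ/, /g/ cannot be parsed into a legal (C)V syllable (no codas are permitted; onsets are limited to one consonant).
Each unlicensed consonant becomes the onset of a new syllable: /h/ → /hu/, /ʔ/ → /ʔu/, /g/ → /gu/.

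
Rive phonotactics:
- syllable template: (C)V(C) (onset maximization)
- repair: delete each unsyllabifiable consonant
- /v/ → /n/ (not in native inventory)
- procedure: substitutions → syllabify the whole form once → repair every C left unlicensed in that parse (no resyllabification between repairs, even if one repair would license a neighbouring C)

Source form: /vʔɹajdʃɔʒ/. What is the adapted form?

ɹajʃɔʒ

Substitution: /v/ → /n/, giving /nʔɹajdʃɔʒ/.
Syllabifying with onset maximization leaves /n/, /ʔ/, /d/ stranded (at most one coda consonant is licensed; onsets are limited to one consonant).
Deleting the stranded consonants removes /n/, /ʔ/, /d/.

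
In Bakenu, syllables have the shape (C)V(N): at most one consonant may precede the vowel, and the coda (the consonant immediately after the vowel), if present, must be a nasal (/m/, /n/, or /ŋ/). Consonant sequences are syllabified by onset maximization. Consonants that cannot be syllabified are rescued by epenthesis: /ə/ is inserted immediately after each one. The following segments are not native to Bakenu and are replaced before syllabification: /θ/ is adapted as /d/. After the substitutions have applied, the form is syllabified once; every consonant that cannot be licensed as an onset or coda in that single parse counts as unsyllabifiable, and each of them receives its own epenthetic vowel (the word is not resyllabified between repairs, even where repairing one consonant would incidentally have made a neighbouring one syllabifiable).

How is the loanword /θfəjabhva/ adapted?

Substitution: /θ/ → /d/, giving /dfəjabhva/.
Syllabifying with onset maximization leaves /d/, /b/, /h/ stranded (only a nasal (/m/, /n/, or /ŋ/) is licensed in coda position; onsets are limited to one consonant).
Each unlicensed consonant becomes the onset of a new syllable: /d/ → /də/, /b/ → /bə/, /h/ → /hə/.

dəfəjabəhəva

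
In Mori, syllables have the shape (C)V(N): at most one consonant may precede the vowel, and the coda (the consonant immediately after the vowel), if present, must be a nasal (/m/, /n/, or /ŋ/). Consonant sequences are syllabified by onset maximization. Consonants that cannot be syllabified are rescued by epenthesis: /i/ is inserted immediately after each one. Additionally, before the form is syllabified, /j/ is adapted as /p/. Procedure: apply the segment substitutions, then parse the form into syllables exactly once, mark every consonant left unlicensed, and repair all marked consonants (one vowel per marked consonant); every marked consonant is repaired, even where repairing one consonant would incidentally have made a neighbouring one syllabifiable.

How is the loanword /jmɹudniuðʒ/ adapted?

pimiɹudiniuðiʒi

Substitution: /j/ → /p/, giving /pmɹudniuðʒ/.
The consonants /p/, /m/, /d/, /ð/, /ʒ/ cannot be parsed into a legal (C)V(N) syllable (only a nasal (/m/, /n/, or /ŋ/) is licensed in coda position; onsets are limited to one consonant).
Inserting the epenthetic vowel yields /p/ → /pi/, /m/ → /mi/, /d/ → /di/, /ð/ → /ði/, /ʒ/ → /ʒi/.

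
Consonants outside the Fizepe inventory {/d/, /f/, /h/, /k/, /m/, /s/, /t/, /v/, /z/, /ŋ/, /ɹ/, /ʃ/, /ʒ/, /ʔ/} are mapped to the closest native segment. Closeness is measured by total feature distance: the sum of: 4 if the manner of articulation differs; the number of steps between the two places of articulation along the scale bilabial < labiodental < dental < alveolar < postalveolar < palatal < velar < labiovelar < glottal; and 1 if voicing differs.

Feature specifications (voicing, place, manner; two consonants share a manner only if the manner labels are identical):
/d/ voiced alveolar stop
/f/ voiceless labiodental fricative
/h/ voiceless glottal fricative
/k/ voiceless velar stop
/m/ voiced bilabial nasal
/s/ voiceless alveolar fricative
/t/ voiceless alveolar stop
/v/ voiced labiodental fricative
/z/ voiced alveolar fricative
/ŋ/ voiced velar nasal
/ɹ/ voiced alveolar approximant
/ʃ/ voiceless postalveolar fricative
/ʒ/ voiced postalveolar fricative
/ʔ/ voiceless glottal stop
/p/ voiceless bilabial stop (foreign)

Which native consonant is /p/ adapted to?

t

/t/ is closest: same manner (stop), place distance 3 (bilabial→alveolar), same voicing; total 3. Next closest is /d/ at distance 4.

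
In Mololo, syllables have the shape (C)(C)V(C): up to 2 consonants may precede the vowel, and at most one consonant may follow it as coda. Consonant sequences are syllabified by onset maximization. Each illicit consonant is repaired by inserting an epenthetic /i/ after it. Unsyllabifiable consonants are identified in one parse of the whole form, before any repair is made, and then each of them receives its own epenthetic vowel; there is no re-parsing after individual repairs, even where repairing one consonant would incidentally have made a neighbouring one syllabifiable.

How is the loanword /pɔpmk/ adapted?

Syllabifying with onset maximization leaves /m/, /k/ stranded (at most one coda consonant is licensed; onsets may contain at most 2 consonants).
Each unlicensed consonant becomes the onset of a new syllable: /m/ → /mi/, /k/ → /ki/.

pɔpmiki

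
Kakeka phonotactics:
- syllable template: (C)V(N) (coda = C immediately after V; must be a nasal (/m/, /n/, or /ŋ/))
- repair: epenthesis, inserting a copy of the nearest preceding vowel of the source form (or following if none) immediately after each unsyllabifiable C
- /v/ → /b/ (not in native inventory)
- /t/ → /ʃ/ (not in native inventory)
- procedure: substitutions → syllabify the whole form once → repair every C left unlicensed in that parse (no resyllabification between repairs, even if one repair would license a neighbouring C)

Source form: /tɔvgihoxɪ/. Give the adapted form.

ʃɔbɔgihoxɪ

Substitution: /t/ → /ʃ/, /v/ → /b/, giving /ʃɔbgihoxɪ/.
Under (C)V(N), the unsyllabifiable consonants are /b/ (only a nasal (/m/, /n/, or /ŋ/) is licensed in coda position; onsets are limited to one consonant).
Each unlicensed consonant becomes the onset of a new syllable: /b/ → /bɔ/.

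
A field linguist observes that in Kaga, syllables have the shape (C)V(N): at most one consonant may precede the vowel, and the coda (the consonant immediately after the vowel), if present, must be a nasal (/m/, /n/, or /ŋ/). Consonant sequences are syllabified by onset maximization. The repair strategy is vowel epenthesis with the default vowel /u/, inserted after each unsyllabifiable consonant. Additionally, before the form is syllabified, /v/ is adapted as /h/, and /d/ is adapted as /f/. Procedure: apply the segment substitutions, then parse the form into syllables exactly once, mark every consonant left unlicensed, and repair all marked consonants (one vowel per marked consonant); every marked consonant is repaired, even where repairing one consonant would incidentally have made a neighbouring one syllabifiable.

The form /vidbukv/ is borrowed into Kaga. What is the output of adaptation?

hifubukuhu

Substitution: /v/ → /h/, /d/ → /f/, giving /hifbukh/.
Under (C)V(N), the unsyllabifiable consonants are /f/, /k/, /h/ (only a nasal (/m/, /n/, or /ŋ/) is licensed in coda position; onsets are limited to one consonant).
Each unlicensed consonant becomes the onset of a new syllable: /f/ → /fu/, /k/ → /ku/, /h/ → /hu/.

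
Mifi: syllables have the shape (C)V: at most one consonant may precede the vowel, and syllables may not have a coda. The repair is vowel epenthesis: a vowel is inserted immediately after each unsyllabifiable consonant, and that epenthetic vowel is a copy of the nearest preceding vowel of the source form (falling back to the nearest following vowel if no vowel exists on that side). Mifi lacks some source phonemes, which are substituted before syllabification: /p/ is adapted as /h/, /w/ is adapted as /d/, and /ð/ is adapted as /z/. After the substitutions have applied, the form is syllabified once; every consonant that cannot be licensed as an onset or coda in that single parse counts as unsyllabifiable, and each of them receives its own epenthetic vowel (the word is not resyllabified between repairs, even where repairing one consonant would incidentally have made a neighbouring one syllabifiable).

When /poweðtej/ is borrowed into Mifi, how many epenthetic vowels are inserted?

2

After substitution the input is /hodeztej/.
The unsyllabifiable consonants are /z/, /j/; each receives one epenthetic vowel.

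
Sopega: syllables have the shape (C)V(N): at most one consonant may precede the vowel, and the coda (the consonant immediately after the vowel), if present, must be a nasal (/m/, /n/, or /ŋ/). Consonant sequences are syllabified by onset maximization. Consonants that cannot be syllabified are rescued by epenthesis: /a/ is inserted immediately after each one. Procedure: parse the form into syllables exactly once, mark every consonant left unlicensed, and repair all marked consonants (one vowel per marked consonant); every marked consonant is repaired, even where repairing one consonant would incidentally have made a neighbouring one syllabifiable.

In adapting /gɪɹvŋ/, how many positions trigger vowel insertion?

3

The unsyllabifiable consonants are /ɹ/, /v/, /ŋ/; each receives one epenthetic vowel.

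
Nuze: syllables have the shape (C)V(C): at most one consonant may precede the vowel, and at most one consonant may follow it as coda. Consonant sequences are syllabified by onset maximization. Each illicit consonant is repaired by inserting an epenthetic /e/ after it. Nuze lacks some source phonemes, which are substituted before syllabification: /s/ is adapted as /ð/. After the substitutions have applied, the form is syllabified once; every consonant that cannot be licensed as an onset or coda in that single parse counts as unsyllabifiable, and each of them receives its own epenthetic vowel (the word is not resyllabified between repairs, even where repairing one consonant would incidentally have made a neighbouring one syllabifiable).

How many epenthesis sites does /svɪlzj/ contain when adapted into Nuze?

3

After substitution the input is /ðvɪlzj/.
The unsyllabifiable consonants are /ð/, /z/, /j/; each receives one epenthetic vowel.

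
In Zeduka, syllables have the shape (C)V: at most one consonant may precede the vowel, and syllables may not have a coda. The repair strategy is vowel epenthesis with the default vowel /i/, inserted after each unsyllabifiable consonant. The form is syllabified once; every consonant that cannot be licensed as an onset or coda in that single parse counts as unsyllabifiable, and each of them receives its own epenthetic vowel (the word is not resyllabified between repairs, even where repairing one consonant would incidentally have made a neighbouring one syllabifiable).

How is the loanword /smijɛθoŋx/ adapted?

Under (C)V, the unsyllabifiable consonants are /s/, /ŋ/, /x/ (no codas are permitted; onsets are limited to one consonant).
Each unlicensed consonant becomes the onset of a new syllable: /s/ → /si/, /ŋ/ → /ŋi/, /x/ → /xi/.

simijɛθoŋixi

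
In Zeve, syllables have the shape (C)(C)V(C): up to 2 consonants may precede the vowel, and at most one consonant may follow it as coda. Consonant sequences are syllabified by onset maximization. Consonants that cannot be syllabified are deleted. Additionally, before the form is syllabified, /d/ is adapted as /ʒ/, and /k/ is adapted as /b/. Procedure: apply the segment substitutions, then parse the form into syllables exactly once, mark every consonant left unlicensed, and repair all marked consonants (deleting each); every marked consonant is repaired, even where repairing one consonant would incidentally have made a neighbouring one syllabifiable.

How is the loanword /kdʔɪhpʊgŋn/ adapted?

ʒʔɪhpʊg

Substitution: /k/ → /b/, /d/ → /ʒ/, giving /bʒʔɪhpʊgŋn/.
The consonants /b/, /ŋ/, /n/ cannot be parsed into a legal (C)(C)V(C) syllable (at most one coda consonant is licensed; onsets may contain at most 2 consonants).
Each unlicensed consonant is deleted: /b/, /ŋ/, /n/.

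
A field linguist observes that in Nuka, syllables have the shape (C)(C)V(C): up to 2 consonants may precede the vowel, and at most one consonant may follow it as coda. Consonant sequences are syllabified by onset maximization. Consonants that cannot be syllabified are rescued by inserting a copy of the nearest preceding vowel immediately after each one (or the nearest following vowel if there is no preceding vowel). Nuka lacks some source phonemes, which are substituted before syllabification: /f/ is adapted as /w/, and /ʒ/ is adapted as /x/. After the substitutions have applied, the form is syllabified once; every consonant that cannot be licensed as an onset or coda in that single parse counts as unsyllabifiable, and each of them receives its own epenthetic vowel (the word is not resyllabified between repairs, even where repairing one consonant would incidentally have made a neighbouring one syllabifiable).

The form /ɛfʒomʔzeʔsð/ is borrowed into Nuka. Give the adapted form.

Substitution: /f/ → /w/, /ʒ/ → /x/, giving /ɛwxomʔzeʔsð/.
Syllabifying with onset maximization leaves /s/, /ð/ stranded (at most one coda consonant is licensed; onsets may contain at most 2 consonants).
Each unlicensed consonant becomes the onset of a new syllable: /s/ → /se/, /ð/ → /ðe/.

ɛwxomʔzeʔseðe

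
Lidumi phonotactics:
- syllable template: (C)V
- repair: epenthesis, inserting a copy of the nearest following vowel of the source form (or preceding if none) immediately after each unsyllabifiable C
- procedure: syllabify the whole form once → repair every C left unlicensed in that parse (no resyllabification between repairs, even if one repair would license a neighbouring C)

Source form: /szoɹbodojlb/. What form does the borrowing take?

sozoɹobodojolobo

Under (C)V, the unsyllabifiable consonants are /s/, /ɹ/, /j/, /l/, /b/ (no codas are permitted; onsets are limited to one consonant).
Epenthesis after each stranded consonant: /s/ → /so/, /ɹ/ → /ɹo/, /j/ → /jo/, /l/ → /lo/, /b/ → /bo/.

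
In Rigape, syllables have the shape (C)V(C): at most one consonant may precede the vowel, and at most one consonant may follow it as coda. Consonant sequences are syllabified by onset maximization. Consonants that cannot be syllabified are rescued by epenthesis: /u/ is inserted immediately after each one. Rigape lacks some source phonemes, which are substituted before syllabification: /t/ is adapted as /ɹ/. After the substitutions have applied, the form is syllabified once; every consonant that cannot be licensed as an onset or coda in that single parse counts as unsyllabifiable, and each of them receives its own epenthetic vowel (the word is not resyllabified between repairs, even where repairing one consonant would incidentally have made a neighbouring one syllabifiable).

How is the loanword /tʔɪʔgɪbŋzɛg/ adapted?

ɹuʔɪʔgɪbŋuzɛg

Substitution: /t/ → /ɹ/, giving /ɹʔɪʔgɪbŋzɛg/.
The consonants /ɹ/, /ŋ/ cannot be parsed into a legal (C)V(C) syllable (at most one coda consonant is licensed; onsets are limited to one consonant).
Inserting the epenthetic vowel yields /ɹ/ → /ɹu/, /ŋ/ → /ŋu/.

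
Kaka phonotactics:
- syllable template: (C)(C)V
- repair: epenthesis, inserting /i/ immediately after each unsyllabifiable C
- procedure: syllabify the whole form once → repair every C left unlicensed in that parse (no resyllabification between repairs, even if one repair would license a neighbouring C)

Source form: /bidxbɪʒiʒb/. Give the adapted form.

The consonants /d/, /ʒ/, /b/ cannot be parsed into a legal (C)(C)V syllable (no codas are permitted; onsets may contain at most 2 consonants).
Epenthesis after each stranded consonant: /d/ → /di/, /ʒ/ → /ʒi/, /b/ → /bi/.

bidixbɪʒiʒibi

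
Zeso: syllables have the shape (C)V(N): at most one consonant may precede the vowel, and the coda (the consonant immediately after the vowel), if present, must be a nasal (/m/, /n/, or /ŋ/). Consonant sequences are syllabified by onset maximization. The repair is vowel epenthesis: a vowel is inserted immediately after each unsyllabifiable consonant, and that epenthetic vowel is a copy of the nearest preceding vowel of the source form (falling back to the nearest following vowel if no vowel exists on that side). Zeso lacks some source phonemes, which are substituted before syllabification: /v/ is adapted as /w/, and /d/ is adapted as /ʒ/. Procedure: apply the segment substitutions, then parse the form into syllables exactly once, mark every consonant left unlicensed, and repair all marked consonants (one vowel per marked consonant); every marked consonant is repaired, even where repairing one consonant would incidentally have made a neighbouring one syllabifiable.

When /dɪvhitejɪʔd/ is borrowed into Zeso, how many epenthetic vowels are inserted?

3

After substitution the input is /ʒɪwhitejɪʔʒ/.
The unsyllabifiable consonants are /w/, /ʔ/, /ʒ/; each receives one epenthetic vowel.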